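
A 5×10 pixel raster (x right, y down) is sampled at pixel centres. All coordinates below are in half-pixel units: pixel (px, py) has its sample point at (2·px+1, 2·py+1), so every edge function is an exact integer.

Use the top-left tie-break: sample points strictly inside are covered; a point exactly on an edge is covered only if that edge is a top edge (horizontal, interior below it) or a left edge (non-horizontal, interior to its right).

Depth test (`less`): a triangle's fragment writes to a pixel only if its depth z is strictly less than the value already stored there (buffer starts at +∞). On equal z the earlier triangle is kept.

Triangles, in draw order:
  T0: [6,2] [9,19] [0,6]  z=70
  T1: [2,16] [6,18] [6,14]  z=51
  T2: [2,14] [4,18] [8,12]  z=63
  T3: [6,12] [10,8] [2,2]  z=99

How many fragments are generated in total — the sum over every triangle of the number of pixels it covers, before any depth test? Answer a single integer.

T0:
  2·area = 114
  edge (6, 2)→(9, 19): d=(3,17) right/bottom  bias=-1
  edge (9, 19)→(0, 6): d=(-9,-13) top-left  bias=+0
  edge (0, 6)→(6, 2): d=(6,-4) top-left  bias=+0
    (2,1)@(5, 3): e=[20,92,2] → X
    (3,1)@(7, 3): e=[-14,118,10] → .
    (1,2)@(3, 5): e=[60,48,6] → X
    (3,2)@(7, 5): e=[-8,100,22] → .
    (0,3)@(1, 7): e=[100,4,10] → X
    (3,3)@(7, 7): e=[-2,82,34] → .
    (0,4)@(1, 9): e=[106,-14,22] → .
    (1,4)@(3, 9): e=[72,12,30] → X
    (3,4)@(7, 9): e=[4,64,46] → X
    (4,4)@(9, 9): e=[-30,90,54] → .
    (1,5)@(3, 11): e=[78,-6,42] → .
    (2,5)@(5, 11): e=[44,20,50] → X
    (4,9)@(9, 19): e=[0,0,114] → .  [on edge]
  covered (14 px):
    . . . . .
    . . X . .
    . X X . .
    X X X . .
    . X X X .
    . . X X .
    . . X X .
    . . . X .
    . . . . .
    . . . . .
T1:
  2·area = 16  (B↔C swapped to make it positive)
  edge (2, 16)→(6, 14): d=(4,-2) top-left  bias=+0
  edge (6, 14)→(6, 18): d=(0,4) right/bottom  bias=-1
  edge (6, 18)→(2, 16): d=(-4,-2) top-left  bias=+0
    (2,7)@(5, 15): e=[2,4,10] → X
    (3,7)@(7, 15): e=[6,-4,14] → .
    (2,8)@(5, 17): e=[10,4,2] → X
    (3,8)@(7, 17): e=[14,-4,6] → .
    (2,9)@(5, 19): e=[18,4,-6] → .
  covered (2 px):
    . . . . .
    . . . . .
    . . . . .
    . . . . .
    . . . . .
    . . . . .
    . . . . .
    . . X . .
    . . X . .
    . . . . .
T2:
  2·area = 28  (B↔C swapped to make it positive)
  edge (2, 14)→(8, 12): d=(6,-2) top-left  bias=+0
  edge (8, 12)→(4, 18): d=(-4,6) right/bottom  bias=-1
  edge (4, 18)→(2, 14): d=(-2,-4) top-left  bias=+0
    (2,6)@(5, 13): e=[0,14,14] → X  [on edge]
    (3,6)@(7, 13): e=[4,2,22] → X
    (4,6)@(9, 13): e=[8,-10,30] → .
    (1,7)@(3, 15): e=[8,18,2] → X
    (3,7)@(7, 15): e=[16,-6,18] → .
    (1,8)@(3, 17): e=[20,10,-2] → .
    (2,8)@(5, 17): e=[24,-2,6] → .
  covered (4 px):
    . . . . .
    . . . . .
    . . . . .
    . . . . .
    . . . . .
    . . . . .
    . . X X .
    . X X . .
    . . . . .
    . . . . .
T3:
  2·area = 56  (B↔C swapped to make it positive)
  edge (6, 12)→(2, 2): d=(-4,-10) top-left  bias=+0
  edge (2, 2)→(10, 8): d=(8,6) right/bottom  bias=-1
  edge (10, 8)→(6, 12): d=(-4,4) right/bottom  bias=-1
    (1,1)@(3, 3): e=[6,2,48] → X
    (2,1)@(5, 3): e=[26,-10,40] → .
    (1,2)@(3, 5): e=[-2,18,40] → .
    (2,2)@(5, 5): e=[18,6,32] → X
    (3,2)@(7, 5): e=[38,-6,24] → .
    (2,3)@(5, 7): e=[10,22,24] → X
    (3,3)@(7, 7): e=[30,10,16] → X
    (4,3)@(9, 7): e=[50,-2,8] → .
    (2,4)@(5, 9): e=[2,38,16] → X
    (4,4)@(9, 9): e=[42,14,0] → .  [on edge]
    (2,5)@(5, 11): e=[-6,54,8] → .
    (3,5)@(7, 11): e=[14,42,0] → .  [on edge]
    (2,6)@(5, 13): e=[-14,70,0] → .  [on edge]
    (1,7)@(3, 15): e=[-42,98,0] → .  [on edge]
    (0,8)@(1, 17): e=[-70,126,0] → .  [on edge]
  covered (6 px):
    . . . . .
    . X . . .
    . . X . .
    . . X X .
    . . X X .
    . . . . .
    . . . . .
    . . . . .
    . . . . .
    . . . . .

Final: 26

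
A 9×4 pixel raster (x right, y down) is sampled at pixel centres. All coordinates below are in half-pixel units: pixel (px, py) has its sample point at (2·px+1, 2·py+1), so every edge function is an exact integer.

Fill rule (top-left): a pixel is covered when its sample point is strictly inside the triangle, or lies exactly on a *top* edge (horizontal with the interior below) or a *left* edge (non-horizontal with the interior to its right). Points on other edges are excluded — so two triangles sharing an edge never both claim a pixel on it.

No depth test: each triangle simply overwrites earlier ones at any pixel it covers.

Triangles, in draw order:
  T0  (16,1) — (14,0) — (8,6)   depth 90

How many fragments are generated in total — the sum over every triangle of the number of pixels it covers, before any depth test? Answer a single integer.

T0:
  2·area = 18  (B↔C swapped to make it positive)
  edge (16, 1)→(8, 6): d=(-8,5) right/bottom  bias=-1
  edge (8, 6)→(14, 0): d=(6,-6) top-left  bias=+0
  edge (14, 0)→(16, 1): d=(2,1) right/bottom  bias=-1
    (6,0)@(13, 1): e=[15,0,3] → X  [on edge]
    (7,0)@(15, 1): e=[5,12,1] → X
    (8,0)@(17, 1): e=[-5,24,-1] → .
    (5,1)@(11, 3): e=[9,0,9] → X  [on edge]
    (6,1)@(13, 3): e=[-1,12,7] → .
    (7,1)@(15, 3): e=[-11,24,5] → .
    (4,2)@(9, 5): e=[3,0,15] → X  [on edge]
    (5,2)@(11, 5): e=[-7,12,13] → .
    (3,3)@(7, 7): e=[-3,0,21] → .  [on edge]
    (4,3)@(9, 7): e=[-13,12,19] → .
  covered (4 px):
    . . . . . . X X .
    . . . . . X . . .
    . . . . X . . . .
    . . . . . . . . .

Final: 4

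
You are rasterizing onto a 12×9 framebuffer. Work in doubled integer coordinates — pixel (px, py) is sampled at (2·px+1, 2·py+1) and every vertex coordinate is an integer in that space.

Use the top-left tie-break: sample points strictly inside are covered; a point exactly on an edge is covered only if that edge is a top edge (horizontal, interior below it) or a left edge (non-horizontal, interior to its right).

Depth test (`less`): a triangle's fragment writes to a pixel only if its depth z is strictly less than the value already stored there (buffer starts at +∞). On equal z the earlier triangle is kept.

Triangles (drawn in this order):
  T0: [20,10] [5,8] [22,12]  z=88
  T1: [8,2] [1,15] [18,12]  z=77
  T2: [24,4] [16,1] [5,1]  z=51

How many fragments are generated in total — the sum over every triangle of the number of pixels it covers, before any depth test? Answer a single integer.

T0:
  2·area = 26  (B↔C swapped to make it positive)
  edge (20, 10)→(22, 12): d=(2,2) right/bottom  bias=-1
  edge (22, 12)→(5, 8): d=(-17,-4) top-left  bias=+0
  edge (5, 8)→(20, 10): d=(15,2) right/bottom  bias=-1
    (5,0)@(11, 1): e=[0,143,-117] → ·  [on edge]
    (6,1)@(13, 3): e=[0,117,-91] → ·  [on edge]
    (7,2)@(15, 5): e=[0,91,-65] → ·  [on edge]
    (8,3)@(17, 7): e=[0,65,-39] → ·  [on edge]
    (5,4)@(11, 9): e=[16,7,3] → █
    (6,4)@(13, 9): e=[12,15,-1] → ·
    (9,4)@(19, 9): e=[0,39,-13] → ·  [on edge]
    (5,5)@(11, 11): e=[20,-27,33] → ·
    (9,5)@(19, 11): e=[4,5,17] → █
    (10,5)@(21, 11): e=[0,13,13] → ·  [on edge]
    (9,6)@(19, 13): e=[8,-29,47] → ·
    (11,6)@(23, 13): e=[0,-13,39] → ·  [on edge]
  covered (2 px):
    · · · · · · · · · · · ·
    · · · · · · · · · · · ·
    · · · · · · · · · · · ·
    · · · · · · · · · · · ·
    · · · · · █ · · · · · ·
    · · · · · · · · · █ · ·
    · · · · · · · · · · · ·
    · · · · · · · · · · · ·
    · · · · · · · · · · · ·
T1:
  2·area = 200  (B↔C swapped to make it positive)
  edge (8, 2)→(18, 12): d=(10,10) right/bottom  bias=-1
  edge (18, 12)→(1, 15): d=(-17,3) right/bottom  bias=-1
  edge (1, 15)→(8, 2): d=(7,-13) top-left  bias=+0
    (3,0)@(7, 1): e=[0,220,-20] → ·  [on edge]
    (4,1)@(9, 3): e=[0,180,20] → ·  [on edge]
    (3,2)@(7, 5): e=[40,152,8] → █
    (4,2)@(9, 5): e=[20,146,34] → █
    (5,2)@(11, 5): e=[0,140,60] → ·  [on edge]
    (3,3)@(7, 7): e=[60,118,22] → █
    (5,3)@(11, 7): e=[20,106,74] → █
    (6,3)@(13, 7): e=[0,100,100] → ·  [on edge]
    (2,4)@(5, 9): e=[100,90,10] → █
    (6,4)@(13, 9): e=[20,66,114] → █
    (7,4)@(15, 9): e=[0,60,140] → ·  [on edge]
    (2,5)@(5, 11): e=[120,56,24] → █
    (8,5)@(17, 11): e=[0,20,180] → ·  [on edge]
    (9,6)@(19, 13): e=[0,-20,220] → ·  [on edge]
    (0,7)@(1, 15): e=[200,0,0] → ·  [on edge]
    (10,7)@(21, 15): e=[0,-60,260] → ·  [on edge]
    (11,8)@(23, 17): e=[0,-100,300] → ·  [on edge]
  covered (21 px):
    · · · · · · · · · · · ·
    · · · · · · · · · · · ·
    · · · █ █ · · · · · · ·
    · · · █ █ █ · · · · · ·
    · · █ █ █ █ █ · · · · ·
    · · █ █ █ █ █ █ · · · ·
    · █ █ █ █ █ · · · · · ·
    · · · · · · · · · · · ·
    · · · · · · · · · · · ·
T2:
  2·area = 33  (B↔C swapped to make it positive)
  edge (24, 4)→(5, 1): d=(-19,-3) top-left  bias=+0
  edge (5, 1)→(16, 1): d=(11,0) top-left  bias=+0
  edge (16, 1)→(24, 4): d=(8,3) right/bottom  bias=-1
    (0,0)@(1, 1): e=[-12,0,45] → ·  [on edge]
    (1,0)@(3, 1): e=[-6,0,39] → ·  [on edge]
    (2,0)@(5, 1): e=[0,0,33] → █  [on edge]
    (3,0)@(7, 1): e=[6,0,27] → █  [on edge]
    (4,0)@(9, 1): e=[12,0,21] → █  [on edge]
    (5,0)@(11, 1): e=[18,0,15] → █  [on edge]
    (6,0)@(13, 1): e=[24,0,9] → █  [on edge]
    (7,0)@(15, 1): e=[30,0,3] → █  [on edge]
    (8,0)@(17, 1): e=[36,0,-3] → ·  [on edge]
    (9,0)@(19, 1): e=[42,0,-9] → ·  [on edge]
    (10,0)@(21, 1): e=[48,0,-15] → ·  [on edge]
    (11,0)@(23, 1): e=[54,0,-21] → ·  [on edge]
  covered (8 px):
    · · █ █ █ █ █ █ · · · ·
    · · · · · · · · · █ █ ·
    · · · · · · · · · · · ·
    · · · · · · · · · · · ·
    · · · · · · · · · · · ·
    · · · · · · · · · · · ·
    · · · · · · · · · · · ·
    · · · · · · · · · · · ·
    · · · · · · · · · · · ·

Final: 31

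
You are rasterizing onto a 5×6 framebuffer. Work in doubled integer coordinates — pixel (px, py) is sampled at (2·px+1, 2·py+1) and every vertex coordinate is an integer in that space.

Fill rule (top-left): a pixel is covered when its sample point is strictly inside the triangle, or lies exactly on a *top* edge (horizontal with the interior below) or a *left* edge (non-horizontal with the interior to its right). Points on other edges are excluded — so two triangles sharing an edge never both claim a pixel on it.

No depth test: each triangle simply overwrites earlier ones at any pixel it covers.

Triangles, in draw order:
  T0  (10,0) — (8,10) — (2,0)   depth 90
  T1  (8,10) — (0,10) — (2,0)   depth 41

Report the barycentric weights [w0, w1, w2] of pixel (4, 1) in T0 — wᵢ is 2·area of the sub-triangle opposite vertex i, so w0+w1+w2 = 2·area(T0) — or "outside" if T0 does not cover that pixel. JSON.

T0:
  2·area = 80
  edge (10, 0)→(8, 10): d=(-2,10) right/bottom  bias=-1
  edge (8, 10)→(2, 0): d=(-6,-10) top-left  bias=+0
  edge (2, 0)→(10, 0): d=(8,0) top-left  bias=+0
    (1,0)@(3, 1): e=[68,4,8] → X
    (2,0)@(5, 1): e=[48,24,8] → X
    (3,0)@(7, 1): e=[28,44,8] → X
    (4,0)@(9, 1): e=[8,64,8] → X
    (1,1)@(3, 3): e=[64,-8,24] → .
    (2,1)@(5, 3): e=[44,12,24] → X
    (2,2)@(5, 5): e=[40,0,40] → X  [on edge]
    (4,2)@(9, 5): e=[0,40,40] → .  [on edge]
    (2,3)@(5, 7): e=[36,-12,56] → .
    (3,3)@(7, 7): e=[16,8,56] → X
    (4,3)@(9, 7): e=[-4,28,56] → .
    (3,4)@(7, 9): e=[12,-4,72] → .
  covered (10 px):
    . X X X X
    . . X X X
    . . X X .
    . . . X .
    . . . . .
    . . . . .
T1:
  2·area = 80
  edge (8, 10)→(0, 10): d=(-8,0) right/bottom  bias=-1
  edge (0, 10)→(2, 0): d=(2,-10) top-left  bias=+0
  edge (2, 0)→(8, 10): d=(6,10) right/bottom  bias=-1
    (1,1)@(3, 3): e=[56,16,8] → X
    (2,1)@(5, 3): e=[56,36,-12] → .
    (0,2)@(1, 5): e=[40,0,40] → X  [on edge]
    (2,2)@(5, 5): e=[40,40,0] → .  [on edge]
    (0,3)@(1, 7): e=[24,4,52] → X
    (2,3)@(5, 7): e=[24,44,12] → X
    (3,3)@(7, 7): e=[24,64,-8] → .
    (0,4)@(1, 9): e=[8,8,64] → X
    (3,4)@(7, 9): e=[8,68,4] → X
    (4,4)@(9, 9): e=[8,88,-16] → .
    (0,5)@(1, 11): e=[-8,12,76] → .
    (1,5)@(3, 11): e=[-8,32,56] → .
  covered (10 px):
    . . . . .
    . X . . .
    X X . . .
    X X X . .
    X X X X .
    . . . . .

Result: [52,24,4]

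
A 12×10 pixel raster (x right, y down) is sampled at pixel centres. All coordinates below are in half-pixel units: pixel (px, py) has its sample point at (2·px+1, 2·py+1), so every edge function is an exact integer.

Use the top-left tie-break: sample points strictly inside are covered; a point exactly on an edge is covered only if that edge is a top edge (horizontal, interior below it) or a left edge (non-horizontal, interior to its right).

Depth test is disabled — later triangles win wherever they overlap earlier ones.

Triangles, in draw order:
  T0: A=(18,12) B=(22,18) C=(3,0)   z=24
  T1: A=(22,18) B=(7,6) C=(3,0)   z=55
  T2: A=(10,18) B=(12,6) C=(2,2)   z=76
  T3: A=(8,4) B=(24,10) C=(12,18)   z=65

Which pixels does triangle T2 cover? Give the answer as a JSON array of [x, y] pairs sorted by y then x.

T0:
  2·area = 42
  edge (18, 12)→(22, 18): d=(4,6) right/bottom  bias=-1
  edge (22, 18)→(3, 0): d=(-19,-18) top-left  bias=+0
  edge (3, 0)→(18, 12): d=(15,12) right/bottom  bias=-1
    (4,2)@(9, 5): e=[26,13,3] → █
    (5,2)@(11, 5): e=[14,49,-21] → ·
    (4,3)@(9, 7): e=[34,-25,33] → ·
    (5,3)@(11, 7): e=[22,11,9] → █
    (6,3)@(13, 7): e=[10,47,-15] → ·
    (5,4)@(11, 9): e=[30,-27,39] → ·
    (6,4)@(13, 9): e=[18,9,15] → █
    (7,4)@(15, 9): e=[6,45,-9] → ·
    (6,5)@(13, 11): e=[26,-29,45] → ·
    (7,5)@(15, 11): e=[14,7,21] → █
    (8,5)@(17, 11): e=[2,43,-3] → ·
    (7,6)@(15, 13): e=[22,-31,51] → ·
  covered (7 px):
    · · · · · · · · · · · ·
    · · · · · · · · · · · ·
    · · · · █ · · · · · · ·
    · · · · · █ · · · · · ·
    · · · · · · █ · · · · ·
    · · · · · · · █ · · · ·
    · · · · · · · · █ · · ·
    · · · · · · · · · █ · ·
    · · · · · · · · · · █ ·
    · · · · · · · · · · · ·
T1:
  2·area = 42
  edge (22, 18)→(7, 6): d=(-15,-12) top-left  bias=+0
  edge (7, 6)→(3, 0): d=(-4,-6) top-left  bias=+0
  edge (3, 0)→(22, 18): d=(19,18) right/bottom  bias=-1
    (2,1)@(5, 3): e=[21,0,21] → █  [on edge]
    (3,1)@(7, 3): e=[45,12,-15] → ·
    (2,2)@(5, 5): e=[-9,-8,59] → ·
    (3,2)@(7, 5): e=[15,4,23] → █
    (4,2)@(9, 5): e=[39,16,-13] → ·
    (3,3)@(7, 7): e=[-15,-4,61] → ·
    (4,3)@(9, 7): e=[9,8,25] → █
    (5,3)@(11, 7): e=[33,20,-11] → ·
    (4,4)@(9, 9): e=[-21,0,63] → ·  [on edge]
    (5,4)@(11, 9): e=[3,12,27] → █
    (6,4)@(13, 9): e=[27,24,-9] → ·
    (5,5)@(11, 11): e=[-27,4,65] → ·
    (6,7)@(13, 15): e=[-63,0,105] → ·  [on edge]
  covered (4 px):
    · · · · · · · · · · · ·
    · · █ · · · · · · · · ·
    · · · █ · · · · · · · ·
    · · · · █ · · · · · · ·
    · · · · · █ · · · · · ·
    · · · · · · · · · · · ·
    · · · · · · · · · · · ·
    · · · · · · · · · · · ·
    · · · · · · · · · · · ·
    · · · · · · · · · · · ·
T2:
  2·area = 128  (B↔C swapped to make it positive)
  edge (10, 18)→(2, 2): d=(-8,-16) top-left  bias=+0
  edge (2, 2)→(12, 6): d=(10,4) right/bottom  bias=-1
  edge (12, 6)→(10, 18): d=(-2,12) right/bottom  bias=-1
    (1,1)@(3, 3): e=[8,6,114] → █
    (2,1)@(5, 3): e=[40,-2,90] → ·
    (1,2)@(3, 5): e=[-8,26,110] → ·
    (2,2)@(5, 5): e=[24,18,86] → █
    (3,2)@(7, 5): e=[56,10,62] → █
    (4,2)@(9, 5): e=[88,2,38] → █
    (5,2)@(11, 5): e=[120,-6,14] → ·
    (2,3)@(5, 7): e=[8,38,82] → █
    (5,3)@(11, 7): e=[104,14,10] → █
    (6,3)@(13, 7): e=[136,6,-14] → ·
    (2,4)@(5, 9): e=[-8,58,78] → ·
    (3,4)@(7, 9): e=[24,50,54] → █
  covered (16 px):
    · · · · · · · · · · · ·
    · █ · · · · · · · · · ·
    · · █ █ █ · · · · · · ·
    · · █ █ █ █ · · · · · ·
    · · · █ █ █ · · · · · ·
    · · · █ █ █ · · · · · ·
    · · · · █ · · · · · · ·
    · · · · █ · · · · · · ·
    · · · · · · · · · · · ·
    · · · · · · · · · · · ·
T3:
  2·area = 200
  edge (8, 4)→(24, 10): d=(16,6) right/bottom  bias=-1
  edge (24, 10)→(12, 18): d=(-12,8) right/bottom  bias=-1
  edge (12, 18)→(8, 4): d=(-4,-14) top-left  bias=+0
    (4,2)@(9, 5): e=[10,180,10] → █
    (5,2)@(11, 5): e=[-2,164,38] → ·
    (4,3)@(9, 7): e=[42,156,2] → █
    (5,3)@(11, 7): e=[30,140,30] → █
    (6,3)@(13, 7): e=[18,124,58] → █
    (7,3)@(15, 7): e=[6,108,86] → █
    (8,3)@(17, 7): e=[-6,92,114] → ·
    (4,4)@(9, 9): e=[74,132,-6] → ·
    (5,4)@(11, 9): e=[62,116,22] → █
    (8,4)@(17, 9): e=[26,68,106] → █
    (9,4)@(19, 9): e=[14,52,134] → █
    (10,4)@(21, 9): e=[2,36,162] → █
  covered (25 px):
    · · · · · · · · · · · ·
    · · · · · · · · · · · ·
    · · · · █ · · · · · · ·
    · · · · █ █ █ █ · · · ·
    · · · · · █ █ █ █ █ █ ·
    · · · · · █ █ █ █ █ █ ·
    · · · · · █ █ █ █ █ · ·
    · · · · · · █ █ · · · ·
    · · · · · · █ · · · · ·
    · · · · · · · · · · · ·

Final: [[1,1],[2,2],[3,2],[4,2],[2,3],[3,3],[4,3],[5,3],[3,4],[4,4],[5,4],[3,5],[4,5],[5,5],[4,6],[4,7]]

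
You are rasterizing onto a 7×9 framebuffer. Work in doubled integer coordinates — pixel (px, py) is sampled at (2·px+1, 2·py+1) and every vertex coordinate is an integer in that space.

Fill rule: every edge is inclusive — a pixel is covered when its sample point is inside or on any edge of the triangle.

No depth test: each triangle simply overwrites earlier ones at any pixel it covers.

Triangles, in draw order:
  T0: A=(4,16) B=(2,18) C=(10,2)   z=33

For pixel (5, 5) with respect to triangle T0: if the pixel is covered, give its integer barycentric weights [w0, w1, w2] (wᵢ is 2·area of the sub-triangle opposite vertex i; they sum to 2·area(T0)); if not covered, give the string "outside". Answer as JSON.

T0:
  2·area = 16
  edge (4, 16)→(2, 18): d=(-2,2) inclusive
  edge (2, 18)→(10, 2): d=(8,-16) inclusive
  edge (10, 2)→(4, 16): d=(-6,14) inclusive
    (6,3)@(13, 7): e=[0,88,-72] → ·  [on edge]
    (3,4)@(7, 9): e=[8,8,0] → #  [on edge]
    (4,4)@(9, 9): e=[4,40,-28] → ·
    (5,4)@(11, 9): e=[0,72,-56] → ·  [on edge]
    (3,5)@(7, 11): e=[4,24,-12] → ·
    (4,5)@(9, 11): e=[0,56,-40] → ·  [on edge]
    (2,6)@(5, 13): e=[4,8,4] → #
    (3,6)@(7, 13): e=[0,40,-24] → ·  [on edge]
    (2,7)@(5, 15): e=[0,24,-8] → ·  [on edge]
    (1,8)@(3, 17): e=[0,8,8] → #  [on edge]
    (2,8)@(5, 17): e=[-4,40,-20] → ·
  covered (3 px):
    · · · · · · ·
    · · · · · · ·
    · · · · · · ·
    · · · · · · ·
    · · · # · · ·
    · · · · · · ·
    · · # · · · ·
    · · · · · · ·
    · # · · · · ·

Final: "outside"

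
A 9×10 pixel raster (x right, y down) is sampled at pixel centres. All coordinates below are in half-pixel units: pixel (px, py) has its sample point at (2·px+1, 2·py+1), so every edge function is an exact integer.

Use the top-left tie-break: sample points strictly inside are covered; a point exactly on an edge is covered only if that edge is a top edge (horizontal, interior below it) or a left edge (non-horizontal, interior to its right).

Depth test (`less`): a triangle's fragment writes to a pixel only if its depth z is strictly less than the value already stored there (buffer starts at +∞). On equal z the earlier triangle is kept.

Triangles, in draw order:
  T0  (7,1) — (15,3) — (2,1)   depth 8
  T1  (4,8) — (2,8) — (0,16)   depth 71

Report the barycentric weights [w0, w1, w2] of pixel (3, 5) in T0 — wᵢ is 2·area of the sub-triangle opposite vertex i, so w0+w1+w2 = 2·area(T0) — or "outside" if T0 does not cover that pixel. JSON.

T0:
  2·area = 10
  edge (7, 1)→(15, 3): d=(8,2) right/bottom  bias=-1
  edge (15, 3)→(2, 1): d=(-13,-2) top-left  bias=+0
  edge (2, 1)→(7, 1): d=(5,0) top-left  bias=+0
    (0,0)@(1, 1): e=[12,-2,0] → .  [on edge]
    (1,0)@(3, 1): e=[8,2,0] → X  [on edge]
    (2,0)@(5, 1): e=[4,6,0] → X  [on edge]
    (3,0)@(7, 1): e=[0,10,0] → .  [on edge]
    (4,0)@(9, 1): e=[-4,14,0] → .  [on edge]
    (5,0)@(11, 1): e=[-8,18,0] → .  [on edge]
    (6,0)@(13, 1): e=[-12,22,0] → .  [on edge]
    (7,0)@(15, 1): e=[-16,26,0] → .  [on edge]
    (8,0)@(17, 1): e=[-20,30,0] → .  [on edge]
    (1,1)@(3, 3): e=[24,-24,10] → .
    (2,1)@(5, 3): e=[20,-20,10] → .
    (7,1)@(15, 3): e=[0,0,10] → .  [on edge]
  covered (2 px):
    . X X . . . . . .
    . . . . . . . . .
    . . . . . . . . .
    . . . . . . . . .
    . . . . . . . . .
    . . . . . . . . .
    . . . . . . . . .
    . . . . . . . . .
    . . . . . . . . .
    . . . . . . . . .
T1:
  2·area = 16  (B↔C swapped to make it positive)
  edge (4, 8)→(0, 16): d=(-4,8) right/bottom  bias=-1
  edge (0, 16)→(2, 8): d=(2,-8) top-left  bias=+0
  edge (2, 8)→(4, 8): d=(2,0) top-left  bias=+0
    (1,4)@(3, 9): e=[4,10,2] → X
    (2,4)@(5, 9): e=[-12,26,2] → .
    (1,5)@(3, 11): e=[-4,14,6] → .
    (0,6)@(1, 13): e=[4,2,10] → X
    (1,6)@(3, 13): e=[-12,18,10] → .
    (0,7)@(1, 15): e=[-4,6,14] → .
  covered (2 px):
    . . . . . . . . .
    . . . . . . . . .
    . . . . . . . . .
    . . . . . . . . .
    . X . . . . . . .
    . . . . . . . . .
    X . . . . . . . .
    . . . . . . . . .
    . . . . . . . . .
    . . . . . . . . .

Result: "outside"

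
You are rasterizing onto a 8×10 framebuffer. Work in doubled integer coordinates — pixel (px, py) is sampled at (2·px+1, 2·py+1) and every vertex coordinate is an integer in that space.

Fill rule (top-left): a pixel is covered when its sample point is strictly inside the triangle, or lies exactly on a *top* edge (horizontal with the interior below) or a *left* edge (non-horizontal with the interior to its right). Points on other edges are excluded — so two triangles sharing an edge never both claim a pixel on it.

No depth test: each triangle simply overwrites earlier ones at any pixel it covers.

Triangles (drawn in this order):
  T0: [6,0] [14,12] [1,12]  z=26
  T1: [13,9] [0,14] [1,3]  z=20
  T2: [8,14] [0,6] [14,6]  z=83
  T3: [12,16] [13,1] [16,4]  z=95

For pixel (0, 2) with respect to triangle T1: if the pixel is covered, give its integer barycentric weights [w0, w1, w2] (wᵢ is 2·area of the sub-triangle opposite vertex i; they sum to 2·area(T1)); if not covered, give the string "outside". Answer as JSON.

T0:
  2·area = 156
  edge (6, 0)→(14, 12): d=(8,12) right/bottom  bias=-1
  edge (14, 12)→(1, 12): d=(-13,0) right/bottom  bias=-1
  edge (1, 12)→(6, 0): d=(5,-12) top-left  bias=+0
    (2,1)@(5, 3): e=[36,117,3] → #
    (3,1)@(7, 3): e=[12,117,27] → #
    (4,1)@(9, 3): e=[-12,117,51] → ·
    (2,2)@(5, 5): e=[52,91,13] → #
    (4,2)@(9, 5): e=[4,91,61] → #
    (5,2)@(11, 5): e=[-20,91,85] → ·
    (2,3)@(5, 7): e=[68,65,23] → #
    (5,3)@(11, 7): e=[-4,65,95] → ·
    (1,4)@(3, 9): e=[108,39,9] → #
    (5,4)@(11, 9): e=[12,39,105] → #
    (6,4)@(13, 9): e=[-12,39,129] → ·
    (1,5)@(3, 11): e=[124,13,19] → #
  covered (19 px):
    · · · · · · · ·
    · · # # · · · ·
    · · # # # · · ·
    · · # # # · · ·
    · # # # # # · ·
    · # # # # # # ·
    · · · · · · · ·
    · · · · · · · ·
    · · · · · · · ·
    · · · · · · · ·
T1:
  2·area = 138
  edge (13, 9)→(0, 14): d=(-13,5) right/bottom  bias=-1
  edge (0, 14)→(1, 3): d=(1,-11) top-left  bias=+0
  edge (1, 3)→(13, 9): d=(12,6) right/bottom  bias=-1
    (0,1)@(1, 3): e=[138,0,0] → ·  [on edge]
    (0,2)@(1, 5): e=[112,2,24] → #
    (1,2)@(3, 5): e=[102,24,12] → #
    (2,2)@(5, 5): e=[92,46,0] → ·  [on edge]
    (0,3)@(1, 7): e=[86,4,48] → #
    (2,3)@(5, 7): e=[66,48,24] → #
    (3,3)@(7, 7): e=[56,70,12] → #
    (4,3)@(9, 7): e=[46,92,0] → ·  [on edge]
    (0,4)@(1, 9): e=[60,6,72] → #
    (4,4)@(9, 9): e=[20,94,24] → #
    (5,4)@(11, 9): e=[10,116,12] → #
    (6,4)@(13, 9): e=[0,138,0] → ·  [on edge]
  covered (17 px):
    · · · · · · · ·
    · · · · · · · ·
    # # · · · · · ·
    # # # # · · · ·
    # # # # # # · ·
    # # # # · · · ·
    # · · · · · · ·
    · · · · · · · ·
    · · · · · · · ·
    · · · · · · · ·
T2:
  2·area = 112
  edge (8, 14)→(0, 6): d=(-8,-8) top-left  bias=+0
  edge (0, 6)→(14, 6): d=(14,0) top-left  bias=+0
  edge (14, 6)→(8, 14): d=(-6,8) right/bottom  bias=-1
    (0,3)@(1, 7): e=[0,14,98] → #  [on edge]
    (1,3)@(3, 7): e=[16,14,82] → #
    (2,3)@(5, 7): e=[32,14,66] → #
    (3,3)@(7, 7): e=[48,14,50] → #
    (4,3)@(9, 7): e=[64,14,34] → #
    (5,3)@(11, 7): e=[80,14,18] → #
    (6,3)@(13, 7): e=[96,14,2] → #
    (7,3)@(15, 7): e=[112,14,-14] → ·
    (0,4)@(1, 9): e=[-16,42,86] → ·
    (1,4)@(3, 9): e=[0,42,70] → #  [on edge]
    (6,4)@(13, 9): e=[80,42,-10] → ·
    (1,5)@(3, 11): e=[-16,70,58] → ·
    (2,5)@(5, 11): e=[0,70,42] → #  [on edge]
    (3,6)@(7, 13): e=[0,98,14] → #  [on edge]
    (4,7)@(9, 15): e=[0,126,-14] → ·  [on edge]
    (5,8)@(11, 17): e=[0,154,-42] → ·  [on edge]
    (6,9)@(13, 19): e=[0,182,-70] → ·  [on edge]
  covered (16 px):
    · · · · · · · ·
    · · · · · · · ·
    · · · · · · · ·
    # # # # # # # ·
    · # # # # # · ·
    · · # # # · · ·
    · · · # · · · ·
    · · · · · · · ·
    · · · · · · · ·
    · · · · · · · ·
T3:
  2·area = 48
  edge (12, 16)→(13, 1): d=(1,-15) top-left  bias=+0
  edge (13, 1)→(16, 4): d=(3,3) right/bottom  bias=-1
  edge (16, 4)→(12, 16): d=(-4,12) right/bottom  bias=-1
    (6,0)@(13, 1): e=[0,0,48] → ·  [on edge]
    (6,1)@(13, 3): e=[2,6,40] → #
    (7,1)@(15, 3): e=[32,0,16] → ·  [on edge]
    (6,2)@(13, 5): e=[4,12,32] → #
    (7,2)@(15, 5): e=[34,6,8] → #
    (6,3)@(13, 7): e=[6,18,24] → #
    (7,3)@(15, 7): e=[36,12,0] → ·  [on edge]
    (6,4)@(13, 9): e=[8,24,16] → #
    (7,4)@(15, 9): e=[38,18,-8] → ·
    (6,5)@(13, 11): e=[10,30,8] → #
    (7,5)@(15, 11): e=[40,24,-16] → ·
    (6,6)@(13, 13): e=[12,36,0] → ·  [on edge]
    (5,9)@(11, 19): e=[-12,60,0] → ·  [on edge]
  covered (6 px):
    · · · · · · · ·
    · · · · · · # ·
    · · · · · · # #
    · · · · · · # ·
    · · · · · · # ·
    · · · · · · # ·
    · · · · · · · ·
    · · · · · · · ·
    · · · · · · · ·
    · · · · · · · ·

Final: [2,24,112]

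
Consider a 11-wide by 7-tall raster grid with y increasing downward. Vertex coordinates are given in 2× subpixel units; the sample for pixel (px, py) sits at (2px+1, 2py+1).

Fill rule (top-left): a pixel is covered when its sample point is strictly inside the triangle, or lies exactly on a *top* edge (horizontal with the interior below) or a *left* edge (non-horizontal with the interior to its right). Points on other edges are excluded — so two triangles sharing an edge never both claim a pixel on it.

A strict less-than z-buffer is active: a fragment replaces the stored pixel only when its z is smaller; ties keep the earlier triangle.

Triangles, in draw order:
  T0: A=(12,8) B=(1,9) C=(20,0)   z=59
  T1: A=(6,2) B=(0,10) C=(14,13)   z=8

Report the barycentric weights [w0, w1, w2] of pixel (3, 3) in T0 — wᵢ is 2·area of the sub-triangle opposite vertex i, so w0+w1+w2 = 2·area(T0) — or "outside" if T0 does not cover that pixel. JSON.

T0:
  2·area = 80
  edge (12, 8)→(1, 9): d=(-11,1) right/bottom  bias=-1
  edge (1, 9)→(20, 0): d=(19,-9) top-left  bias=+0
  edge (20, 0)→(12, 8): d=(-8,8) right/bottom  bias=-1
    (9,0)@(19, 1): e=[70,10,0] → ·  [on edge]
    (7,1)@(15, 3): e=[52,12,16] → █
    (8,1)@(17, 3): e=[50,30,0] → ·  [on edge]
    (5,2)@(11, 5): e=[34,14,32] → █
    (6,2)@(13, 5): e=[32,32,16] → █
    (7,2)@(15, 5): e=[30,50,0] → ·  [on edge]
    (3,3)@(7, 7): e=[16,16,48] → █
    (4,3)@(9, 7): e=[14,34,32] → █
    (6,3)@(13, 7): e=[10,70,0] → ·  [on edge]
    (0,4)@(1, 9): e=[0,0,80] → ·  [on edge]
    (3,4)@(7, 9): e=[-6,54,32] → ·
    (4,4)@(9, 9): e=[-8,72,16] → ·
    (5,4)@(11, 9): e=[-10,90,0] → ·  [on edge]
    (4,5)@(9, 11): e=[-30,110,0] → ·  [on edge]
    (3,6)@(7, 13): e=[-50,130,0] → ·  [on edge]
  covered (6 px):
    · · · · · · · · · · ·
    · · · · · · · █ · · ·
    · · · · · █ █ · · · ·
    · · · █ █ █ · · · · ·
    · · · · · · · · · · ·
    · · · · · · · · · · ·
    · · · · · · · · · · ·
T1:
  2·area = 130  (B↔C swapped to make it positive)
  edge (6, 2)→(14, 13): d=(8,11) right/bottom  bias=-1
  edge (14, 13)→(0, 10): d=(-14,-3) top-left  bias=+0
  edge (0, 10)→(6, 2): d=(6,-8) top-left  bias=+0
    (2,2)@(5, 5): e=[35,85,10] → █
    (3,2)@(7, 5): e=[13,91,26] → █
    (4,2)@(9, 5): e=[-9,97,42] → ·
    (1,3)@(3, 7): e=[73,51,6] → █
    (4,3)@(9, 7): e=[7,69,54] → █
    (5,3)@(11, 7): e=[-15,75,70] → ·
    (0,4)@(1, 9): e=[111,17,2] → █
    (5,4)@(11, 9): e=[1,47,82] → █
    (6,4)@(13, 9): e=[-21,53,98] → ·
    (0,5)@(1, 11): e=[127,-11,14] → ·
    (1,5)@(3, 11): e=[105,-5,30] → ·
    (2,5)@(5, 11): e=[83,1,46] → █
  covered (16 px):
    · · · · · · · · · · ·
    · · · · · · · · · · ·
    · · █ █ · · · · · · ·
    · █ █ █ █ · · · · · ·
    █ █ █ █ █ █ · · · · ·
    · · █ █ █ █ · · · · ·
    · · · · · · · · · · ·

Result: [16,48,16]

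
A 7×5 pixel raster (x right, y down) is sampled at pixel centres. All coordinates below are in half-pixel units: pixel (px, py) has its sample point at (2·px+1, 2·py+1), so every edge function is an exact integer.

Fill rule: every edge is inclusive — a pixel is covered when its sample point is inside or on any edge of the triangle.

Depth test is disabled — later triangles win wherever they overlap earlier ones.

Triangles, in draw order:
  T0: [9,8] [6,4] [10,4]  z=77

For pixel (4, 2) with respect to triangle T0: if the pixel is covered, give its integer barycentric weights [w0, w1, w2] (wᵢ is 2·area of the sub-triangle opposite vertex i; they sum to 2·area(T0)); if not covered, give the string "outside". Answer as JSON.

T0:
  2·area = 16
  edge (9, 8)→(6, 4): d=(-3,-4) inclusive
  edge (6, 4)→(10, 4): d=(4,0) inclusive
  edge (10, 4)→(9, 8): d=(-1,4) inclusive
    (3,2)@(7, 5): e=[1,4,11] → #
    (4,2)@(9, 5): e=[9,4,3] → #
    (5,2)@(11, 5): e=[17,4,-5] → ·
    (3,3)@(7, 7): e=[-5,12,9] → ·
    (4,3)@(9, 7): e=[3,12,1] → #
    (5,3)@(11, 7): e=[11,12,-7] → ·
    (4,4)@(9, 9): e=[-3,20,-1] → ·
  covered (3 px):
    · · · · · · ·
    · · · · · · ·
    · · · # # · ·
    · · · · # · ·
    · · · · · · ·

Result: [4,3,9]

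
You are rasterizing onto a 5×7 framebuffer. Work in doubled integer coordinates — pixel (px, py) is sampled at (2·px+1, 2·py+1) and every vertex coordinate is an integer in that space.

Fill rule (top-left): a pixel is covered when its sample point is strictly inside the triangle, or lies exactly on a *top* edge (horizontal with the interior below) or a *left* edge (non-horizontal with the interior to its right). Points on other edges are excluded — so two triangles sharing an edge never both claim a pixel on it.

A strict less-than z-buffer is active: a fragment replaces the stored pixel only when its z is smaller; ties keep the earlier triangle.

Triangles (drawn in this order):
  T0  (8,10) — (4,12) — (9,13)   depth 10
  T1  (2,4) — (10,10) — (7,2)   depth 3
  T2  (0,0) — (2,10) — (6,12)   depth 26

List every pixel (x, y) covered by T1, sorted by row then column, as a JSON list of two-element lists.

T0:
  2·area = 14  (B↔C swapped to make it positive)
  edge (8, 10)→(9, 13): d=(1,3) right/bottom  bias=-1
  edge (9, 13)→(4, 12): d=(-5,-1) top-left  bias=+0
  edge (4, 12)→(8, 10): d=(4,-2) top-left  bias=+0
    (2,0)@(5, 1): e=[0,56,-42] → ·  [on edge]
    (3,3)@(7, 7): e=[0,28,-14] → ·  [on edge]
    (3,5)@(7, 11): e=[4,8,2] → #
    (4,5)@(9, 11): e=[-2,10,6] → ·
    (3,6)@(7, 13): e=[6,-2,10] → ·
    (4,6)@(9, 13): e=[0,0,14] → ·  [on edge]
  covered (1 px):
    · · · · ·
    · · · · ·
    · · · · ·
    · · · · ·
    · · · · ·
    · · · # ·
    · · · · ·
T1:
  2·area = 46  (B↔C swapped to make it positive)
  edge (2, 4)→(7, 2): d=(5,-2) top-left  bias=+0
  edge (7, 2)→(10, 10): d=(3,8) right/bottom  bias=-1
  edge (10, 10)→(2, 4): d=(-8,-6) top-left  bias=+0
    (2,1)@(5, 3): e=[1,19,26] → #
    (3,1)@(7, 3): e=[5,3,38] → #
    (4,1)@(9, 3): e=[9,-13,50] → ·
    (2,2)@(5, 5): e=[11,25,10] → #
    (4,2)@(9, 5): e=[19,-7,34] → ·
    (2,3)@(5, 7): e=[21,31,-6] → ·
    (3,3)@(7, 7): e=[25,15,6] → #
    (4,3)@(9, 7): e=[29,-1,18] → ·
    (3,4)@(7, 9): e=[35,21,-10] → ·
    (4,4)@(9, 9): e=[39,5,2] → #
    (4,5)@(9, 11): e=[49,11,-14] → ·
  covered (6 px):
    · · · · ·
    · · # # ·
    · · # # ·
    · · · # ·
    · · · · #
    · · · · ·
    · · · · ·
T2:
  2·area = 36  (B↔C swapped to make it positive)
  edge (0, 0)→(6, 12): d=(6,12) right/bottom  bias=-1
  edge (6, 12)→(2, 10): d=(-4,-2) top-left  bias=+0
  edge (2, 10)→(0, 0): d=(-2,-10) top-left  bias=+0
    (0,1)@(1, 3): e=[6,26,4] → #
    (1,1)@(3, 3): e=[-18,30,24] → ·
    (0,2)@(1, 5): e=[18,18,0] → #  [on edge]
    (1,2)@(3, 5): e=[-6,22,20] → ·
    (0,3)@(1, 7): e=[30,10,-4] → ·
    (1,3)@(3, 7): e=[6,14,16] → #
    (2,3)@(5, 7): e=[-18,18,36] → ·
    (1,4)@(3, 9): e=[18,6,12] → #
    (2,4)@(5, 9): e=[-6,10,32] → ·
    (1,5)@(3, 11): e=[30,-2,8] → ·
    (2,5)@(5, 11): e=[6,2,28] → #
    (3,5)@(7, 11): e=[-18,6,48] → ·
  covered (5 px):
    · · · · ·
    # · · · ·
    # · · · ·
    · # · · ·
    · # · · ·
    · · # · ·
    · · · · ·

Final: [[2,1],[3,1],[2,2],[3,2],[3,3],[4,4]]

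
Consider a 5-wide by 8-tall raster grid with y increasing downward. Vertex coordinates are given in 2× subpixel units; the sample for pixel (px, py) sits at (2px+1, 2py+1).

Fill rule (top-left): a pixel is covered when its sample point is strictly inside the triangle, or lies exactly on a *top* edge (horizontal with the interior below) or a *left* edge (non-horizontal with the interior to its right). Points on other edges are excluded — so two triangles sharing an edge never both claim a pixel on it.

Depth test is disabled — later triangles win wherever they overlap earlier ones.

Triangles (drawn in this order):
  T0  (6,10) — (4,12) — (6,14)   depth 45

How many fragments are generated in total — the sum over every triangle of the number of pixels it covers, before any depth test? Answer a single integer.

T0:
  2·area = 8  (B↔C swapped to make it positive)
  edge (6, 10)→(6, 14): d=(0,4) right/bottom  bias=-1
  edge (6, 14)→(4, 12): d=(-2,-2) top-left  bias=+0
  edge (4, 12)→(6, 10): d=(2,-2) top-left  bias=+0
    (4,3)@(9, 7): e=[-12,20,0] → .  [on edge]
    (0,4)@(1, 9): e=[20,0,-12] → .  [on edge]
    (3,4)@(7, 9): e=[-4,12,0] → .  [on edge]
    (1,5)@(3, 11): e=[12,0,-4] → .  [on edge]
    (2,5)@(5, 11): e=[4,4,0] → X  [on edge]
    (3,5)@(7, 11): e=[-4,8,4] → .
    (1,6)@(3, 13): e=[12,-4,0] → .  [on edge]
    (2,6)@(5, 13): e=[4,0,4] → X  [on edge]
    (3,6)@(7, 13): e=[-4,4,8] → .
    (0,7)@(1, 15): e=[20,-12,0] → .  [on edge]
    (2,7)@(5, 15): e=[4,-4,8] → .
    (3,7)@(7, 15): e=[-4,0,12] → .  [on edge]
  covered (2 px):
    . . . . .
    . . . . .
    . . . . .
    . . . . .
    . . . . .
    . . X . .
    . . X . .
    . . . . .

Answer: 2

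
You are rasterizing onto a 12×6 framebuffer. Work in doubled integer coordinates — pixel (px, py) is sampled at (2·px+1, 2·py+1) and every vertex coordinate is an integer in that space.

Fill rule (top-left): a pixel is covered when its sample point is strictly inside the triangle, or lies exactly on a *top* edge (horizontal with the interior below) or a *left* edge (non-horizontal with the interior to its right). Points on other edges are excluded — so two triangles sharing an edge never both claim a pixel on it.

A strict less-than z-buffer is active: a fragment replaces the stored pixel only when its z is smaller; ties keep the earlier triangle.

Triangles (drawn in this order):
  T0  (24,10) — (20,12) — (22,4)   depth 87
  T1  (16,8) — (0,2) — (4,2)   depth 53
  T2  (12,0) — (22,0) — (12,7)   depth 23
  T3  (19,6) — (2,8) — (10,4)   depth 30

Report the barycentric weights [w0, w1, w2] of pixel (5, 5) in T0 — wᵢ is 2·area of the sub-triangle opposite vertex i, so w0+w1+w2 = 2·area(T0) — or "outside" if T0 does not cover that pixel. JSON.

T0:
  2·area = 28
  edge (24, 10)→(20, 12): d=(-4,2) right/bottom  bias=-1
  edge (20, 12)→(22, 4): d=(2,-8) top-left  bias=+0
  edge (22, 4)→(24, 10): d=(2,6) right/bottom  bias=-1
    (10,0)@(21, 1): e=[42,-14,0] → .  [on edge]
    (11,3)@(23, 7): e=[14,14,0] → .  [on edge]
    (10,4)@(21, 9): e=[10,2,16] → X
    (11,4)@(23, 9): e=[6,18,4] → X
    (10,5)@(21, 11): e=[2,6,20] → X
    (11,5)@(23, 11): e=[-2,22,8] → .
  covered (3 px):
    . . . . . . . . . . . .
    . . . . . . . . . . . .
    . . . . . . . . . . . .
    . . . . . . . . . . . .
    . . . . . . . . . . X X
    . . . . . . . . . . X .
T1:
  2·area = 24
  edge (16, 8)→(0, 2): d=(-16,-6) top-left  bias=+0
  edge (0, 2)→(4, 2): d=(4,0) top-left  bias=+0
  edge (4, 2)→(16, 8): d=(12,6) right/bottom  bias=-1
    (1,1)@(3, 3): e=[2,4,18] → X
    (2,1)@(5, 3): e=[14,4,6] → X
    (3,1)@(7, 3): e=[26,4,-6] → .
    (1,2)@(3, 5): e=[-30,12,42] → .
    (2,2)@(5, 5): e=[-18,12,30] → .
    (4,2)@(9, 5): e=[6,12,6] → X
    (5,2)@(11, 5): e=[18,12,-6] → .
    (4,3)@(9, 7): e=[-26,20,30] → .
  covered (3 px):
    . . . . . . . . . . . .
    . X X . . . . . . . . .
    . . . . X . . . . . . .
    . . . . . . . . . . . .
    . . . . . . . . . . . .
    . . . . . . . . . . . .
T2:
  2·area = 70
  edge (12, 0)→(22, 0): d=(10,0) top-left  bias=+0
  edge (22, 0)→(12, 7): d=(-10,7) right/bottom  bias=-1
  edge (12, 7)→(12, 0): d=(0,-7) top-left  bias=+0
    (6,0)@(13, 1): e=[10,53,7] → X
    (7,0)@(15, 1): e=[10,39,21] → X
    (8,0)@(17, 1): e=[10,25,35] → X
    (9,0)@(19, 1): e=[10,11,49] → X
    (10,0)@(21, 1): e=[10,-3,63] → .
    (6,1)@(13, 3): e=[30,33,7] → X
    (9,1)@(19, 3): e=[30,-9,49] → .
    (6,2)@(13, 5): e=[50,13,7] → X
    (7,2)@(15, 5): e=[50,-1,21] → .
    (8,2)@(17, 5): e=[50,-15,35] → .
    (6,3)@(13, 7): e=[70,-7,7] → .
  covered (8 px):
    . . . . . . X X X X . .
    . . . . . . X X X . . .
    . . . . . . X . . . . .
    . . . . . . . . . . . .
    . . . . . . . . . . . .
    . . . . . . . . . . . .
T3:
  2·area = 52
  edge (19, 6)→(2, 8): d=(-17,2) right/bottom  bias=-1
  edge (2, 8)→(10, 4): d=(8,-4) top-left  bias=+0
  edge (10, 4)→(19, 6): d=(9,2) right/bottom  bias=-1
    (4,2)@(9, 5): e=[37,4,11] → X
    (5,2)@(11, 5): e=[33,12,7] → X
    (6,2)@(13, 5): e=[29,20,3] → X
    (7,2)@(15, 5): e=[25,28,-1] → .
    (2,3)@(5, 7): e=[11,4,37] → X
    (3,3)@(7, 7): e=[7,12,33] → X
    (5,3)@(11, 7): e=[-1,28,25] → .
    (6,3)@(13, 7): e=[-5,36,21] → .
    (2,4)@(5, 9): e=[-23,20,55] → .
    (3,4)@(7, 9): e=[-27,28,51] → .
    (4,4)@(9, 9): e=[-31,36,47] → .
  covered (6 px):
    . . . . . . . . . . . .
    . . . . . . . . . . . .
    . . . . X X X . . . . .
    . . X X X . . . . . . .
    . . . . . . . . . . . .
    . . . . . . . . . . . .

Result: "outside"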